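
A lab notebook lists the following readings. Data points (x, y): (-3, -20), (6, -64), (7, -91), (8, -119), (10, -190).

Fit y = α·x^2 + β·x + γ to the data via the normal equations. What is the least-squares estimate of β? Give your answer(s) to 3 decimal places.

β = 1.119

Setting ∂/∂α … = 0 gives: 17874·α + 2044·β + 258·γ = -33559;  2044·α + 258·β + 28·γ = -3813;  258·α + 28·β + 5·γ = -484.
(Σx^2·x^2 = 17874, Σx^2·x = 2044, Σx^2 = 258, Σx·x = 258, Σx = 28, Σ1 = 5, Σx^2·y = -33559, Σx·y = -3813, Σy = -484.)
Row-reducing yields α = -520209/256382, β = 40969/36626, γ = 209511/128191.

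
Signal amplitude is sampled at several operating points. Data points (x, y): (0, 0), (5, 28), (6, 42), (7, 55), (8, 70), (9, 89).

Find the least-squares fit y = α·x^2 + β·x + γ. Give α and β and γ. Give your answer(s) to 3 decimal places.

From the data, Σx^2·x^2 = 14979, Σx^2·x = 1925, Σx^2 = 255, Σx·x = 255, Σx = 35, Σ1 = 6.
For Mᵀy: Σx^2·y = 16596, Σx·y = 2138, Σy = 284.
Normal equations: [[14979, 1925, 255]; [1925, 255, 35]; [255, 35, 6]]·[α, β, γ]ᵀ = [16596, 2138, 284]ᵀ.
Solving the 3×3 system (Gaussian elimination) gives α = 11693/11472, β = 13317/19120, γ = -277/5736.

α = 1.019, β = 0.696, γ = -0.048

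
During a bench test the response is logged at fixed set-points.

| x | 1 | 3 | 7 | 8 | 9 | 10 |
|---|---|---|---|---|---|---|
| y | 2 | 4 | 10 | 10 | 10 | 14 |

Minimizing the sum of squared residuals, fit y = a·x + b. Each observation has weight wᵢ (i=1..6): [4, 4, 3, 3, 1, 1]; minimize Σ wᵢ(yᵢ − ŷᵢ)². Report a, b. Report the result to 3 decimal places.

Sums needed: Σwᵢ·x·x = 560, Σwᵢ·x = 80, Σwᵢ·1 = 16.
Moment sums: Σwᵢ·x·y = 736, Σwᵢ·y = 108.
So MᵀWM·[a, b]ᵀ = MᵀWy: [[560, 80]; [80, 16]]·[a, b]ᵀ = [736, 108]ᵀ.
Determinant 560·16 − 80² = 2560.
a = (736·16 − 80·108)/2560 = 49/40; b = (560·108 − 80·736)/2560 = 5/8.

a = 1.225, b = 0.625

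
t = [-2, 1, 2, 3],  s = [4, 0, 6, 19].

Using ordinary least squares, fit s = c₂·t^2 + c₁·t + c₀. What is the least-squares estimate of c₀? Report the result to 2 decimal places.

c₀ = -3.48

From the data, Σt^2·t^2 = 114, Σt^2·t = 28, Σt^2 = 18, Σt·t = 18, Σt = 4, Σ1 = 4.
Right-hand side: Σt^2·s = 211, Σt·s = 61, Σs = 29.
Normal equations: [[114, 28, 18]; [28, 18, 4]; [18, 4, 4]]·[c₂, c₁, c₀]ᵀ = [211, 61, 29]ᵀ.
Inverting the 3×3 Gram matrix, [c₂, c₁, c₀]ᵀ = [807/362, 251/362, -629/181]ᵀ.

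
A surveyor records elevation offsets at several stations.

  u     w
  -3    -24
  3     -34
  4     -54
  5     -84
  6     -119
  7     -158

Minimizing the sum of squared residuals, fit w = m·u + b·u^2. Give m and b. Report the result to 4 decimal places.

m = -1.4681, b = -3.0409

With design matrix A, AᵀA = [[144, 748]; [748, 4740]] and Aᵀw = [-2486, -15512]ᵀ.
Eliminating b: 4740·(row 1) − 748·(row 2) gives 123056·m = 4740·(-2486) − 748·(-15512) = -180664, so m = -22583/15382.
Then b = ((-15512) − 748·(-22583/15382))/4740 = -46775/15382.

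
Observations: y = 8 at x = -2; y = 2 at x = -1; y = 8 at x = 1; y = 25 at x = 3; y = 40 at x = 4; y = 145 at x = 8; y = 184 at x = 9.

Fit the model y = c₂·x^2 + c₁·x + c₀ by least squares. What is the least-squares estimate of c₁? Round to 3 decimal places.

c₁ = 1.325

MᵀM·[c₂, c₁, c₀]ᵀ = Mᵀy reads: 11012·c₂ + 1324·c₁ + 176·c₀ = 25091;  1324·c₂ + 176·c₁ + 22·c₀ = 3041;  176·c₂ + 22·c₁ + 7·c₀ = 412.
Row-reducing yields c₂ = 14263/6852, c₁ = 2269/1713, c₀ = 1346/571.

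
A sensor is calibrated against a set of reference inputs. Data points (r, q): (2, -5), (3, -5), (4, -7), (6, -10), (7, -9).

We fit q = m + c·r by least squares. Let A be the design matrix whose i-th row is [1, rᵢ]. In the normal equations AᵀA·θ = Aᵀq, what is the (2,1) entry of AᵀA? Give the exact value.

Row 2 ↔ basis r, column 1 ↔ basis 1, so (AᵀA)_{2,1} = Σᵢ r = (2)·(1) + (3)·(1) + (4)·(1) + (6)·(1) + (7)·(1) = 22.

22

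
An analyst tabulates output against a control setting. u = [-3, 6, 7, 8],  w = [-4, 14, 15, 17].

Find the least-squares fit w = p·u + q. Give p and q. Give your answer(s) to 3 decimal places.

p = 1.922, q = 1.851

Sums needed: Σu·u = 158, Σu = 18, Σ1 = 4.
For Aᵀw: Σu·w = 337, Σw = 42.
So AᵀA·[p, q]ᵀ = Aᵀw: [[158, 18]; [18, 4]]·[p, q]ᵀ = [337, 42]ᵀ.
Δ = 158·4 − 18² = 308.
p = (337·4 − 18·42)/308 = 148/77; q = (158·42 − 18·337)/308 = 285/154.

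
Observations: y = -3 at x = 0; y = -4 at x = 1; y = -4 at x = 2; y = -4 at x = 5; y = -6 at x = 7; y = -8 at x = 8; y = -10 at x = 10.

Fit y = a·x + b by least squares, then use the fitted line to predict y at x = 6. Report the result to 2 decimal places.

Forming AᵀA = [[243, 33]; [33, 7]] and Aᵀy = [-238, -39]ᵀ gives AᵀA·[a, b]ᵀ = Aᵀy.
det = 243·7 − 33² = 612.
a = ((-238)·7 − 33·(-39))/612 = -379/612; b = (243·(-39) − 33·(-238))/612 = -541/204.
At x = 6: ŷ = (-379/612)·(6) + (-541/204)·(1) = -433/68.

ŷ = -6.37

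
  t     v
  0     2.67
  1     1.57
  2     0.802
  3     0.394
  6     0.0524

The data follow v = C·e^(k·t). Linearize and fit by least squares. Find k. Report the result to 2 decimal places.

k = -0.66

Linearized form: ln v = k·t + ln C. From the 5 transformed points,
Σt = 12.0000, Σ(t)² = 50.0000, Σln v = -2.6677, Σt·ln v = -20.4775.
Equations: 50.0000·k + 12.0000·ln C = -20.4775;  12.0000·k + 5·ln C = -2.6677.
Solving (det = 106.0000): k = -0.66391, ln C = 1.05984.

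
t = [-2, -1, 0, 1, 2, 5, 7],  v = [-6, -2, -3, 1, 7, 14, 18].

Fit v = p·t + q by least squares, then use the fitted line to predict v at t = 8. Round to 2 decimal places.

v̂ = 21.51

From the data, Σt·t = 84, Σt = 12, Σ1 = 7.
For Mᵀv: Σt·v = 225, Σv = 29.
Normal equations: [[84, 12]; [12, 7]]·[p, q]ᵀ = [225, 29]ᵀ.
Eliminating q: 7·(row 1) − 12·(row 2) gives 444·p = 7·225 − 12·29 = 1227, so p = 409/148.
Then q = (29 − 12·(409/148))/7 = -22/37.
At t = 8: v̂ = (409/148)·(8) + (-22/37)·(1) = 796/37.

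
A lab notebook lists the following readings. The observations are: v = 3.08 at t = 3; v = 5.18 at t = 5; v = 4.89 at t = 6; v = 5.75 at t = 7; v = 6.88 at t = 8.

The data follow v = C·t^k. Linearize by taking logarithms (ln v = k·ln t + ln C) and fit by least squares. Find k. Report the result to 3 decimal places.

Let Y = ln v. Fitting Y = k·ln t + ln C by least squares:
Σln t = 8.5252, Σ(ln t)² = 15.1183, Σln v = 8.0347, Σln t·ln v = 14.1412.
Equations: 15.1183·k + 8.5252·ln C = 14.1412;  8.5252·k + 5·ln C = 8.0347.
Δ = 15.1183·5 − (8.5252)² = 2.9130; k = (14.1412·5 − 8.5252·8.0347)/2.9130 = 0.75810, ln C = (15.1183·8.0347 − 8.5252·14.1412)/2.9130 = 0.31437.

k = 0.758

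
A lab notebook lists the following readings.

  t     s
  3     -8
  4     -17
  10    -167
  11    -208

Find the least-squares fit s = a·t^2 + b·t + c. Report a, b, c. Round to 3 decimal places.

Forming AᵀA = [[24978, 2422, 246]; [2422, 246, 28]; [246, 28, 4]] and Aᵀs = [-42212, -4050, -400]ᵀ gives AᵀA·[a, b, c]ᵀ = Aᵀs.
Inverting the 3×3 Gram matrix, [a, b, c]ᵀ = [-16/7, 7, -59/7]ᵀ.

a = -2.286, b = 7.000, c = -8.429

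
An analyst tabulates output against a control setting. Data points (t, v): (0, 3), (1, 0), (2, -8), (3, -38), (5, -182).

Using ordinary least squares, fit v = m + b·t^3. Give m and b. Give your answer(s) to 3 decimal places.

AᵀA·[m, b]ᵀ = Aᵀv reads: 5·m + 161·b = -225;  161·m + 16419·b = -23840.
Eliminating b: 16419·(row 1) − 161·(row 2) gives 56174·m = 16419·(-225) − 161·(-23840) = 143965, so m = 143965/56174.
Then b = ((-23840) − 161·(143965/56174))/16419 = -82975/56174.

m = 2.563, b = -1.477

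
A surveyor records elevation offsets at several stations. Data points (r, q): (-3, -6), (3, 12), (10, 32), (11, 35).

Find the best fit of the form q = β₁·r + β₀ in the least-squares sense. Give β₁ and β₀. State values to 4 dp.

From the data, Σr·r = 239, Σr = 21, Σ1 = 4.
Moment sums: Σr·q = 759, Σq = 73.
Δ = 239·4 − 21² = 515.
β₁ = (759·4 − 21·73)/515 = 1503/515; β₀ = (239·73 − 21·759)/515 = 1508/515.

β₁ = 2.9184, β₀ = 2.9282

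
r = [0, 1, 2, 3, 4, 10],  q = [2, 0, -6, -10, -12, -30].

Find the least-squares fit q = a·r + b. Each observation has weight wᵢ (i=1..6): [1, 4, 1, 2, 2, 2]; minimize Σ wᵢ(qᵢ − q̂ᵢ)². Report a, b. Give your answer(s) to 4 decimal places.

With design matrix M, MᵀWM = [[258, 40]; [40, 12]] and MᵀWq = [-768, -108]ᵀ.
Δ = 258·12 − 40² = 1496.
a = ((-768)·12 − 40·(-108))/1496 = -36/11; b = (258·(-108) − 40·(-768))/1496 = 21/11.

a = -3.2727, b = 1.9091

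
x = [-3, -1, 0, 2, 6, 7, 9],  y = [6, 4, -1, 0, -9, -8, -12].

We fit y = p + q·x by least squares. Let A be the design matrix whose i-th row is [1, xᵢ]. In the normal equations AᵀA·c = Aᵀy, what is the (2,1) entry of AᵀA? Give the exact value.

20

Row 2 ↔ basis x, column 1 ↔ basis 1, so (AᵀA)_{2,1} = Σᵢ x = (-3)·(1) + (-1)·(1) + (0)·(1) + (2)·(1) + (6)·(1) + (7)·(1) + (9)·(1) = 20.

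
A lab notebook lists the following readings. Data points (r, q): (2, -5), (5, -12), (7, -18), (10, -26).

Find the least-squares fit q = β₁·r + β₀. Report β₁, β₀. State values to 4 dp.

With design matrix M, MᵀM = [[178, 24]; [24, 4]] and Mᵀq = [-456, -61]ᵀ.
Eliminating β₀: 4·(row 1) − 24·(row 2) gives 136·β₁ = 4·(-456) − 24·(-61) = -360, so β₁ = -45/17.
Then β₀ = ((-61) − 24·(-45/17))/4 = 43/68.

β₁ = -2.6471, β₀ = 0.6324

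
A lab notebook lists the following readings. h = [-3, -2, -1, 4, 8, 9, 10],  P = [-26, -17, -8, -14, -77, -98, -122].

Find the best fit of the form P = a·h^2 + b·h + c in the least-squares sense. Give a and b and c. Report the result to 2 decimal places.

With design matrix A, AᵀA = [[21011, 2269, 275]; [2269, 275, 25]; [275, 25, 7]] and AᵀP = [-25600, -2654, -362]ᵀ.
Inverting the 3×3 Gram matrix, [a, b, c]ᵀ = [-105457/69902, 109204/34951, -36001/9986]ᵀ.

a = -1.51, b = 3.12, c = -3.61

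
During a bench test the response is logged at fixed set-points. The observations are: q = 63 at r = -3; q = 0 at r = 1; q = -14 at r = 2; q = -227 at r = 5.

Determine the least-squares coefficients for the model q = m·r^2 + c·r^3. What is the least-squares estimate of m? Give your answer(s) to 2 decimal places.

XᵀX·[m, c]ᵀ = Xᵀq reads: 723·m + 2915·c = -5164;  2915·m + 16419·c = -30188.
Δ = 723·16419 − 2915² = 3373712.
m = ((-5164)·16419 − 2915·(-30188))/3373712 = 200644/210857; c = (723·(-30188) − 2915·(-5164))/3373712 = -423304/210857.

m = 0.95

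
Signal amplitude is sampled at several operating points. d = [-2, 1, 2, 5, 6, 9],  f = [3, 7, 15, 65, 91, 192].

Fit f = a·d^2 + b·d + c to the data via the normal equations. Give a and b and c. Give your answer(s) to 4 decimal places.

Sums needed: Σd^2·d^2 = 8515, Σd^2·d = 1071, Σd^2 = 151, Σd·d = 151, Σd = 21, Σ1 = 6.
For Xᵀf: Σd^2·f = 20532, Σd·f = 2630, Σf = 373.
Normal equations: [[8515, 1071, 151]; [1071, 151, 21]; [151, 21, 6]]·[a, b, c]ᵀ = [20532, 2630, 373]ᵀ.
Row-reducing yields a = 1405/688, b = 298087/106640, c = 52739/53320.

a = 2.0422, b = 2.7953, c = 0.9891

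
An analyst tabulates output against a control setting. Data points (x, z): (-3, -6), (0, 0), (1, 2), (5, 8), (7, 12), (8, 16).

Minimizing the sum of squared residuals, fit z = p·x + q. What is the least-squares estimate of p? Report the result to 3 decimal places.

Setting ∂/∂p … = 0 gives: 148·p + 18·q = 272;  18·p + 6·q = 32.
(Σx·x = 148, Σx = 18, Σ1 = 6, Σx·z = 272, Σz = 32.)
Eliminating q: 6·(row 1) − 18·(row 2) gives 564·p = 6·272 − 18·32 = 1056, so p = 88/47.
Then q = (32 − 18·(88/47))/6 = -40/141.

p = 1.872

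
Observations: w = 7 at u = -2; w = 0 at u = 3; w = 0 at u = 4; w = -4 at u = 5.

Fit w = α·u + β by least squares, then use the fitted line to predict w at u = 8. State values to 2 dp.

AᵀA·[α, β]ᵀ = Aᵀw reads: 54·α + 10·β = -34;  10·α + 4·β = 3.
Determinant 54·4 − 10² = 116.
α = ((-34)·4 − 10·3)/116 = -83/58; β = (54·3 − 10·(-34))/116 = 251/58.
At u = 8: ŵ = (-83/58)·(8) + (251/58)·(1) = -413/58.

ŵ = -7.12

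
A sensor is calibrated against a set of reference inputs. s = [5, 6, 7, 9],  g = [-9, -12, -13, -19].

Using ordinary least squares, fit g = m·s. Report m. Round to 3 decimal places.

m = -1.984

Forming MᵀM = [[191]] and Mᵀg = [-379]ᵀ gives MᵀM·[m]ᵀ = Mᵀg.
m = (-379)/191 = -1.98429.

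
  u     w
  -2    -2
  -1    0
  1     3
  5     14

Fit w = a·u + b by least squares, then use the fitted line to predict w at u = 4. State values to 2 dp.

ŵ = 11.18

Entries of MᵀM: Σu·u = 31, Σu = 3, Σ1 = 4.
Moment sums: Σu·w = 77, Σw = 15.
Normal equations: [[31, 3]; [3, 4]]·[a, b]ᵀ = [77, 15]ᵀ.
Determinant 31·4 − 3² = 115.
a = (77·4 − 3·15)/115 = 263/115; b = (31·15 − 3·77)/115 = 234/115.
At u = 4: ŵ = (263/115)·(4) + (234/115)·(1) = 1286/115.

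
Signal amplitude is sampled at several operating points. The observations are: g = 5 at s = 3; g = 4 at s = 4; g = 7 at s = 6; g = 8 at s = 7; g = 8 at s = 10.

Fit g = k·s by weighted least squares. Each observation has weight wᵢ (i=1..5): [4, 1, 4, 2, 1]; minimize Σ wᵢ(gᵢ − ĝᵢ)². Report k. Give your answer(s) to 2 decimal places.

k = 1.11

Compute the Gram sums: Σwᵢ·s·s = 394.
Right-hand side: Σwᵢ·s·g = 436.
Normal equations: [[394]]·[k]ᵀ = [436]ᵀ.
Hence k = 436 / 394 ≈ 1.1066.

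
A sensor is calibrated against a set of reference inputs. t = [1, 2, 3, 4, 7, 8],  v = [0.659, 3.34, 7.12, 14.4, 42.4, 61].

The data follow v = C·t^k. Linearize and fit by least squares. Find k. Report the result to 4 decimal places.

Linearized form: ln v = k·ln t + ln C. From the 6 transformed points,
AᵀA = [[11.7199, 7.2034]; [7.2034, 6]], rhs = [22.5299, 13.2771]ᵀ  (here Σln t = 7.2034, Σ(ln t)² = 11.7199, Σln v = 13.2771, Σln t·ln v = 22.5299).
Slope k = (n·Σln t·ln v − Σln t·Σln v)/(n·Σ(ln t)² − (Σln t)²) = (6·22.5299 − 7.2034·13.2771)/18.4301 = 2.14535; ln C = (Σln v − k·Σln t)/n = -0.36279.

k = 2.1454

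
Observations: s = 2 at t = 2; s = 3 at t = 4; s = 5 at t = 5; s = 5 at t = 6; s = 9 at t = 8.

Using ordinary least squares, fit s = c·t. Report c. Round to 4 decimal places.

c = 0.9862

Setting ∂/∂c … = 0 gives: 145·c = 143.
Hence c = 143 / 145 ≈ 0.986207.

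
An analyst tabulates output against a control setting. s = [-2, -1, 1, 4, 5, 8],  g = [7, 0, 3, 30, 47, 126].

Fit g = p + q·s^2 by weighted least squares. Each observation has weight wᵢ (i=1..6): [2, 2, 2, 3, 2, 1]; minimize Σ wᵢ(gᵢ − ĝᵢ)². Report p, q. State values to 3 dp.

p = -1.008, q = 1.966

MᵀWM·[p, q]ᵀ = MᵀWg reads: 12·p + 174·q = 330;  174·p + 6150·q = 11916.
(Σwᵢ·1 = 12, Σwᵢ·s^2 = 174, Σwᵢ·s^2·s^2 = 6150, Σwᵢ·g = 330, Σwᵢ·s^2·g = 11916.)
Eliminating q: 6150·(row 1) − 174·(row 2) gives 43524·p = 6150·330 − 174·11916 = -43884, so p = -1219/1209.
Then q = (11916 − 174·(-1219/1209))/6150 = 2377/1209.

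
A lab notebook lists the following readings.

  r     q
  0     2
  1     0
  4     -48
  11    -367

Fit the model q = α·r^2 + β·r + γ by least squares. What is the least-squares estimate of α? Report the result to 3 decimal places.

Forming MᵀM = [[14898, 1396, 138]; [1396, 138, 16]; [138, 16, 4]] and Mᵀq = [-45175, -4229, -413]ᵀ gives MᵀM·[α, β, γ]ᵀ = Mᵀq.
Row-reducing yields α = -113573/37802, β = -21083/37802, γ = 49772/18901.

α = -3.004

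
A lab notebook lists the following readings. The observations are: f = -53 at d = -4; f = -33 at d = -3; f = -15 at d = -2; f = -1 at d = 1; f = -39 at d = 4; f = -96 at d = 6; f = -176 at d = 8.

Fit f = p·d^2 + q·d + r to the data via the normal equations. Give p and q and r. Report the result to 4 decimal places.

p = -2.9770, q = 1.7850, r = 0.5411

With design matrix X, XᵀX = [[6002, 694, 146]; [694, 146, 10]; [146, 10, 7]] and Xᵀf = [-16550, -1800, -413]ᵀ.
Solving the 3×3 system (Gaussian elimination) gives p = -801353/269184, q = 480487/269184, r = 12139/22432.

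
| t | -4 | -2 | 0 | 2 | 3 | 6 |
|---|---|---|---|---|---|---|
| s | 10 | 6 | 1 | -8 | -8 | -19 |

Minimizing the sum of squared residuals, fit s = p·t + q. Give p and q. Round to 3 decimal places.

p = -2.946, q = -0.545

With design matrix M, MᵀM = [[69, 5]; [5, 6]] and Mᵀs = [-206, -18]ᵀ.
det = 69·6 − 5² = 389.
p = ((-206)·6 − 5·(-18))/389 = -1146/389; q = (69·(-18) − 5·(-206))/389 = -212/389.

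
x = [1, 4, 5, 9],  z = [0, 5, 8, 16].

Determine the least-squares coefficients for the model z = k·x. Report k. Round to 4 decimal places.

k = 1.6585

Forming AᵀA = [[123]] and Aᵀz = [204]ᵀ gives AᵀA·[k]ᵀ = Aᵀz.
Hence k = 204 / 123 ≈ 1.65854.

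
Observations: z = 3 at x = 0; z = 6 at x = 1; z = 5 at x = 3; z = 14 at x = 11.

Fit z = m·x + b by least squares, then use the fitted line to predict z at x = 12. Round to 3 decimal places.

ẑ = 14.726

Normal-equation sums: Σx·x = 131, Σx = 15, Σ1 = 4.
Moment sums: Σx·z = 175, Σz = 28.
AᵀA·[m, b]ᵀ = Aᵀz becomes [[131, 15]; [15, 4]]·[m, b]ᵀ = [175, 28]ᵀ.
Eliminating b: 4·(row 1) − 15·(row 2) gives 299·m = 4·175 − 15·28 = 280, so m = 280/299.
Then b = (28 − 15·(280/299))/4 = 1043/299.
At x = 12: ẑ = (280/299)·(12) + (1043/299)·(1) = 4403/299.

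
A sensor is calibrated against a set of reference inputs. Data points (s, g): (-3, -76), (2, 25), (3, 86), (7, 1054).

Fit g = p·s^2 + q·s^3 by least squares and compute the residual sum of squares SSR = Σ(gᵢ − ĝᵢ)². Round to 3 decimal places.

SSR = 1.321

The normal equations are: 2579·p + 16839·q = 51836;  16839·p + 119171·q = 366096.
Δ = 2579·119171 − 16839² = 23790088.
p = (51836·119171 − 16839·366096)/23790088 = 3164353/5947522; q = (2579·366096 − 16839·51836)/23790088 = 17823795/5947522.
Residuals: 375808/2973761, -3279861/2973761, 882625/2973761, 747/60689; SSR = 3927379/2973761.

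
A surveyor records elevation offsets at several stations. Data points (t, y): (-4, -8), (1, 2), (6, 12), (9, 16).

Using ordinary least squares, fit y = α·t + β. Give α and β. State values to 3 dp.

Entries of AᵀA: Σt·t = 134, Σt = 12, Σ1 = 4.
Right-hand side: Σt·y = 250, Σy = 22.
Δ = 134·4 − 12² = 392.
α = (250·4 − 12·22)/392 = 92/49; β = (134·22 − 12·250)/392 = -13/98.

α = 1.878, β = -0.133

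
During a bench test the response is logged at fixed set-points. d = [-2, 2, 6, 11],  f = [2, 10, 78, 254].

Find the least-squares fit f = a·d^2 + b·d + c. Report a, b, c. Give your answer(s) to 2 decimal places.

Forming XᵀX = [[15969, 1547, 165]; [1547, 165, 17]; [165, 17, 4]] and Xᵀf = [33590, 3278, 344]ᵀ gives XᵀX·[a, b, c]ᵀ = Xᵀf.
Solving the 3×3 system (Gaussian elimination) gives a = 65867/33638, b = 58001/33638, c = -35325/16819.

a = 1.96, b = 1.72, c = -2.10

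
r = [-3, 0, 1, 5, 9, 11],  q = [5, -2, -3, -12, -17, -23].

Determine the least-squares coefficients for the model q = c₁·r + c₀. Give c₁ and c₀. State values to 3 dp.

The normal equations are: 237·c₁ + 23·c₀ = -484;  23·c₁ + 6·c₀ = -52.
Eliminating c₀: 6·(row 1) − 23·(row 2) gives 893·c₁ = 6·(-484) − 23·(-52) = -1708, so c₁ = -1708/893.
Then c₀ = ((-52) − 23·(-1708/893))/6 = -1192/893.

c₁ = -1.913, c₀ = -1.335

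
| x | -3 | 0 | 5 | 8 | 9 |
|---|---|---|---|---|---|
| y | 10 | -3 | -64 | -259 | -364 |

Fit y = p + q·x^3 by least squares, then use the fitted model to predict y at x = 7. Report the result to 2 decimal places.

ŷ = -173.34

From the data, Σ1 = 5, Σx^3 = 1339, Σx^3·x^3 = 809939.
Moment sums: Σy = -680, Σx^3·y = -406234.
MᵀM·[p, q]ᵀ = Mᵀy becomes [[5, 1339]; [1339, 809939]]·[p, q]ᵀ = [-680, -406234]ᵀ.
Eliminating q: 809939·(row 1) − 1339·(row 2) gives 2256774·p = 809939·(-680) − 1339·(-406234) = -6811194, so p = -87323/28933.
Then q = ((-406234) − 1339·(-87323/28933))/809939 = -186775/376129.
At x = 7: ŷ = (-87323/28933)·(1) + (-186775/376129)·(343) = -65199024/376129.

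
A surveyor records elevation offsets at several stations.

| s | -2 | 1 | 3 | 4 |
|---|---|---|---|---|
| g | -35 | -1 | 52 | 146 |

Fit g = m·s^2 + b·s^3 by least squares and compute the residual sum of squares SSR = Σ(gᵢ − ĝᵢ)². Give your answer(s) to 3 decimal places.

Sums needed: Σs^2·s^2 = 354, Σs^2·s^3 = 1236, Σs^3·s^3 = 4890.
And Σs^2·g = 2663, Σs^3·g = 11027.
Determinant 354·4890 − 1236² = 203364.
m = (2663·4890 − 1236·11027)/203364 = -33739/11298; b = (354·11027 − 1236·2663)/203364 = 11335/3766.
Residuals: 5783/5649, -826/807, -4498/1883, 6506/5649; SSR = 51565/5649.

SSR = 9.128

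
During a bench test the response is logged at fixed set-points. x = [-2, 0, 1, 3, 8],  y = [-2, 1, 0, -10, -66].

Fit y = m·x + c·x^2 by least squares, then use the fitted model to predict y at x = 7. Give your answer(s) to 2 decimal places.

Forming MᵀM = [[78, 532]; [532, 4194]] and Mᵀy = [-554, -4322]ᵀ gives MᵀM·[m, c]ᵀ = Mᵀy.
Eliminating c: 4194·(row 1) − 532·(row 2) gives 44108·m = 4194·(-554) − 532·(-4322) = -24172, so m = -6043/11027.
Then c = ((-4322) − 532·(-6043/11027))/4194 = -10597/11027.
At x = 7: ŷ = (-6043/11027)·(7) + (-10597/11027)·(49) = -561554/11027.

ŷ = -50.93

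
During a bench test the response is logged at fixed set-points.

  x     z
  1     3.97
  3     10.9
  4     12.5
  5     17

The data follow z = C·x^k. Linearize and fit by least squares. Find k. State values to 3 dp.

Linearized form: ln z = k·ln x + ln C. From the 4 transformed points,
Sums: Σln x = 4.0943, Σ(ln x)² = 5.7191, Σln z = 9.1265, Σln x·ln z = 10.6856.
Normal system: [[5.7191, 4.0943]; [4.0943, 4]]·[k, ln C]ᵀ = [10.6856, 9.1265]ᵀ.
Slope k = (n·Σln x·ln z − Σln x·Σln z)/(n·Σ(ln x)² − (Σln x)²) = (4·10.6856 − 4.0943·9.1265)/6.1125 = 0.87942; ln C = (Σln z − k·Σln x)/n = 1.38145.

k = 0.879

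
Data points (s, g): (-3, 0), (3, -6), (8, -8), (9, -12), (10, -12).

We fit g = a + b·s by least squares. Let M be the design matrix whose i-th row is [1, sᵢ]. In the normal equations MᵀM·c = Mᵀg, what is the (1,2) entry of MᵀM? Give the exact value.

Row 1 ↔ basis 1, column 2 ↔ basis s, so (MᵀM)_{1,2} = Σᵢ s = (1)·(-3) + (1)·(3) + (1)·(8) + (1)·(9) + (1)·(10) = 27.

27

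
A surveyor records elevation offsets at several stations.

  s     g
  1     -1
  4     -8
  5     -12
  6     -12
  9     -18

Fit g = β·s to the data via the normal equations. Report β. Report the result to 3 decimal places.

The normal equations are: 159·β = -327.
(Σs·s = 159, Σs·g = -327.)
β = (-327)/159 = -2.0566.

β = -2.057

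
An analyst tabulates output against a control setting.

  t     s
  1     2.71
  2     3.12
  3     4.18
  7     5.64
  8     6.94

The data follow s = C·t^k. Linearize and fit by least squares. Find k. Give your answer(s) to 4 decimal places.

k = 0.4424

Let Y = ln s. Fitting Y = k·ln t + ln C by least squares:
XᵀX = [[9.7980, 5.8171]; [5.8171, 5]], rhs = [9.7547, 7.2323]ᵀ  (here Σln t = 5.8171, Σ(ln t)² = 9.7980, Σln s = 7.2323, Σln t·ln s = 9.7547).
Solving (det = 15.1514): k = 0.44238, ln C = 0.93178.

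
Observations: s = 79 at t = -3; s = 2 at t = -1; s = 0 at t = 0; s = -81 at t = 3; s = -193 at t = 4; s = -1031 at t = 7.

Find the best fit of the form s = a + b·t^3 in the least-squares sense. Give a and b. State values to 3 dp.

a = -0.796, b = -3.003

Setting ∂/∂a … = 0 gives: 6·a + 406·b = -1224;  406·a + 123204·b = -370307.
det = 6·123204 − 406² = 574388.
a = ((-1224)·123204 − 406·(-370307))/574388 = -228527/287194; b = (6·(-370307) − 406·(-1224))/574388 = -862449/287194.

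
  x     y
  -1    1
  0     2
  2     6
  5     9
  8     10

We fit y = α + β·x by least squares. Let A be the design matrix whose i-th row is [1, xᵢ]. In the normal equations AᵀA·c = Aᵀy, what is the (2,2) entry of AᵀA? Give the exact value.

94

Row 2 ↔ basis x, column 2 ↔ basis x, so (AᵀA)_{2,2} = Σᵢ (x)·(x) = (-1)·(-1) + (0)·(0) + (2)·(2) + (5)·(5) + (8)·(8) = 94.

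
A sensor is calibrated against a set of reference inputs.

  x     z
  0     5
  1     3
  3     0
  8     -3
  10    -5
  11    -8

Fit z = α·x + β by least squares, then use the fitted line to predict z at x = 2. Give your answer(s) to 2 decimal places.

ẑ = 2.21

Normal-equation sums: Σx·x = 295, Σx = 33, Σ1 = 6.
And Σx·z = -159, Σz = -8.
Eliminating β: 6·(row 1) − 33·(row 2) gives 681·α = 6·(-159) − 33·(-8) = -690, so α = -230/227.
Then β = ((-8) − 33·(-230/227))/6 = 2887/681.
At x = 2: ẑ = (-230/227)·(2) + (2887/681)·(1) = 1507/681.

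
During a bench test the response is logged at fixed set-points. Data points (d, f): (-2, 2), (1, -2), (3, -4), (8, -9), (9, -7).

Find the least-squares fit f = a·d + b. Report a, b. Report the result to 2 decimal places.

a = -0.89, b = -0.63

The normal system MᵀM·[a, b]ᵀ = Mᵀf is [[159, 19]; [19, 5]]·[a, b]ᵀ = [-153, -20]ᵀ.
Eliminating b: 5·(row 1) − 19·(row 2) gives 434·a = 5·(-153) − 19·(-20) = -385, so a = -55/62.
Then b = ((-20) − 19·(-55/62))/5 = -39/62.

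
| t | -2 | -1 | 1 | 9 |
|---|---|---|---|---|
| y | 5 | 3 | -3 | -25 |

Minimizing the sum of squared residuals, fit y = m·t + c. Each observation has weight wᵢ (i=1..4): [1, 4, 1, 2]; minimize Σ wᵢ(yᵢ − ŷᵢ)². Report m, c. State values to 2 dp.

m = -2.78, c = 0.02

Normal-equation sums: Σwᵢ·t·t = 171, Σwᵢ·t = 13, Σwᵢ·1 = 8.
Right-hand side: Σwᵢ·t·y = -475, Σwᵢ·y = -36.
So AᵀWA·[m, c]ᵀ = AᵀWy: [[171, 13]; [13, 8]]·[m, c]ᵀ = [-475, -36]ᵀ.
det = 171·8 − 13² = 1199.
m = ((-475)·8 − 13·(-36))/1199 = -3332/1199; c = (171·(-36) − 13·(-475))/1199 = 19/1199.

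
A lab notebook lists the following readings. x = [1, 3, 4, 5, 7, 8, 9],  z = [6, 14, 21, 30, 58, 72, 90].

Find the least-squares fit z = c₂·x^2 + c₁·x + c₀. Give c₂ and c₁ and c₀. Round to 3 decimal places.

Setting ∂/∂c₂ … = 0 gives: 14021·c₂ + 1801·c₁ + 245·c₀ = 15958;  1801·c₂ + 245·c₁ + 37·c₀ = 2074;  245·c₂ + 37·c₁ + 7·c₀ = 291.
Inverting the 3×3 Gram matrix, [c₂, c₁, c₀]ᵀ = [24863/23016, -715/3288, 18843/3836]ᵀ.

c₂ = 1.080, c₁ = -0.217, c₀ = 4.912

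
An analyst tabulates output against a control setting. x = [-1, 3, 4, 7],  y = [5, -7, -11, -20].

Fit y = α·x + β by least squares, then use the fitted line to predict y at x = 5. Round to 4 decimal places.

ŷ = -13.7405

Sums needed: Σx·x = 75, Σx = 13, Σ1 = 4.
Moment sums: Σx·y = -210, Σy = -33.
Determinant 75·4 − 13² = 131.
α = ((-210)·4 − 13·(-33))/131 = -411/131; β = (75·(-33) − 13·(-210))/131 = 255/131.
At x = 5: ŷ = (-411/131)·(5) + (255/131)·(1) = -1800/131.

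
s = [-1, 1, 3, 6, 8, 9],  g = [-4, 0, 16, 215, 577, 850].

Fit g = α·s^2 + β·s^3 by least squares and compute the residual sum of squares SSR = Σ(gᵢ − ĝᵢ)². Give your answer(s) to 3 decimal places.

Entries of MᵀM: Σs^2·s^2 = 12036, Σs^2·s^3 = 99836, Σs^3·s^3 = 840972.
Right-hand side: Σs^2·g = 113658, Σs^3·g = 961950.
det = 12036·840972 − 99836² = 154712096.
α = (113658·840972 − 99836·961950)/154712096 = -2579799/879046; β = (12036·961950 − 99836·113658)/154712096 = 655881/439523.
Residuals: 375377/879046, 1268037/879046, 266479/125578, -736469/439523, 347267/439523, -121679/879046; SSR = 4490719/439523.

SSR = 10.217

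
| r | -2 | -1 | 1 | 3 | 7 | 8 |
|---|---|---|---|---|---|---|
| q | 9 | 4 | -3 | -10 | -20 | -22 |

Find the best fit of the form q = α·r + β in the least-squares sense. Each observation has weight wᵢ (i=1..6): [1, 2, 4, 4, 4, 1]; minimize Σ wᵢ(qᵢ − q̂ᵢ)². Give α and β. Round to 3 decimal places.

α = -2.981, β = 0.382

The normal system XᵀWX·[α, β]ᵀ = XᵀWq is [[306, 48]; [48, 16]]·[α, β]ᵀ = [-894, -137]ᵀ.
Δ = 306·16 − 48² = 2592.
α = ((-894)·16 − 48·(-137))/2592 = -161/54; β = (306·(-137) − 48·(-894))/2592 = 55/144.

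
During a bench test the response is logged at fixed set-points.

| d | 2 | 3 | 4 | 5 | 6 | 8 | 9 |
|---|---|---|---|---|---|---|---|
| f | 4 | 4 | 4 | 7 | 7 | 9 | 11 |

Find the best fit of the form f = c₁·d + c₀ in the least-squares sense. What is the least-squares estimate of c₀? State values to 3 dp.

With design matrix A, AᵀA = [[235, 37]; [37, 7]] and Aᵀf = [284, 46]ᵀ.
Eliminating c₀: 7·(row 1) − 37·(row 2) gives 276·c₁ = 7·284 − 37·46 = 286, so c₁ = 143/138.
Then c₀ = (46 − 37·(143/138))/7 = 151/138.

c₀ = 1.094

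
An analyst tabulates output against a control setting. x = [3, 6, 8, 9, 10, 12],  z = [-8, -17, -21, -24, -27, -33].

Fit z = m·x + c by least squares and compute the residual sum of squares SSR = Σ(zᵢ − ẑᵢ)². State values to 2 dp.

AᵀA·[m, c]ᵀ = Aᵀz reads: 434·m + 48·c = -1176;  48·m + 6·c = -130.
(Σx·x = 434, Σx = 48, Σ1 = 6, Σx·z = -1176, Σz = -130.)
Eliminating c: 6·(row 1) − 48·(row 2) gives 300·m = 6·(-1176) − 48·(-130) = -816, so m = -68/25.
Then c = ((-130) − 48·(-68/25))/6 = 7/75.
Residuals: 1/15, -58/75, 2/3, 29/75, 8/75, -34/75; SSR = 106/75.

SSR = 1.41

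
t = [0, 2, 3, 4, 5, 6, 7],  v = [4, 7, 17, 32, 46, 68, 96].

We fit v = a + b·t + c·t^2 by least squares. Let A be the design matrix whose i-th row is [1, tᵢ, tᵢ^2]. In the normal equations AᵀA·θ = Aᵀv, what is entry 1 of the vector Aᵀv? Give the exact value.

270

Entry 1 ↔ basis 1, so (Aᵀv)_{1} = Σᵢ vᵢ = (1)·(4) + (1)·(7) + (1)·(17) + (1)·(32) + (1)·(46) + (1)·(68) + (1)·(96) = 270.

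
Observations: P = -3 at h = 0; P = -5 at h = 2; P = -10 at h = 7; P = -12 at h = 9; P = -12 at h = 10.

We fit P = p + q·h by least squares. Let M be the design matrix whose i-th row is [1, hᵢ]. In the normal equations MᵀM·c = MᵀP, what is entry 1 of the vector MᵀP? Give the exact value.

-42

Entry 1 ↔ basis 1, so (MᵀP)_{1} = Σᵢ Pᵢ = (1)·(-3) + (1)·(-5) + (1)·(-10) + (1)·(-12) + (1)·(-12) = -42.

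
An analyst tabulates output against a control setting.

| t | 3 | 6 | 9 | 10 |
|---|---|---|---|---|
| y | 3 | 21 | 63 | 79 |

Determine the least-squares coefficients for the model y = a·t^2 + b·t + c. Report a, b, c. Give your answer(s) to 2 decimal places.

a = 1.18, b = -4.36, c = 5.27

With design matrix M, MᵀM = [[17938, 1972, 226]; [1972, 226, 28]; [226, 28, 4]] and Mᵀy = [13786, 1492, 166]ᵀ.
Solving the 3×3 system (Gaussian elimination) gives a = 13/11, b = -48/11, c = 58/11.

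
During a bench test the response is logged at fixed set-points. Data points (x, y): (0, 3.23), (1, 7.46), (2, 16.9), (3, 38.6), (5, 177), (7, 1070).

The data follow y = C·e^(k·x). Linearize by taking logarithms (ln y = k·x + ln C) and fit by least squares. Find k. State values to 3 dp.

k = 0.820

Let Y = ln y. Fitting Y = k·x + ln C by least squares:
Sums: Σx = 18.0000, Σ(x)² = 88.0000, Σln y = 21.8142, Σx·ln y = 93.3326.
Normal system: [[88.0000, 18.0000]; [18.0000, 6]]·[k, ln C]ᵀ = [93.3326, 21.8142]ᵀ.
Slope k = (n·Σx·ln y − Σx·Σln y)/(n·Σ(x)² − (Σx)²) = (6·93.3326 − 18.0000·21.8142)/204.0000 = 0.82030; ln C = (Σln y − k·Σx)/n = 1.17480.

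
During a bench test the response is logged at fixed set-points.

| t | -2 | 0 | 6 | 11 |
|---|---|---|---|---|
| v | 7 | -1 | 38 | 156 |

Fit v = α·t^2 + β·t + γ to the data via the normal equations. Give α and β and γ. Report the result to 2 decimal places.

α = 1.50, β = -2.15, γ = -2.41

From the data, Σt^2·t^2 = 15953, Σt^2·t = 1539, Σt^2 = 161, Σt·t = 161, Σt = 15, Σ1 = 4.
Right-hand side: Σt^2·v = 20272, Σt·v = 1930, Σv = 200.
Normal equations: [[15953, 1539, 161]; [1539, 161, 15]; [161, 15, 4]]·[α, β, γ]ᵀ = [20272, 1930, 200]ᵀ.
Inverting the 3×3 Gram matrix, [α, β, γ]ᵀ = [353319/235156, -505561/235156, -141859/58789]ᵀ.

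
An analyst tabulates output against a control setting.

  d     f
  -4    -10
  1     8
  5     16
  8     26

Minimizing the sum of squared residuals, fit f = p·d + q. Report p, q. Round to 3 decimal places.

p = 2.914, q = 2.716

Forming MᵀM = [[106, 10]; [10, 4]] and Mᵀf = [336, 40]ᵀ gives MᵀM·[p, q]ᵀ = Mᵀf.
Eliminating q: 4·(row 1) − 10·(row 2) gives 324·p = 4·336 − 10·40 = 944, so p = 236/81.
Then q = (40 − 10·(236/81))/4 = 220/81.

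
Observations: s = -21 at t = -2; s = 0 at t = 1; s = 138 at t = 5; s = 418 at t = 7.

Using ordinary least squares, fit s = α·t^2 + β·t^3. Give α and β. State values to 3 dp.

Forming XᵀX = [[3043, 19901]; [19901, 133339]] and Xᵀs = [23848, 160792]ᵀ gives XᵀX·[α, β]ᵀ = Xᵀs.
Eliminating β: 133339·(row 1) − 19901·(row 2) gives 9700776·α = 133339·23848 − 19901·160792 = -20053120, so α = -2506640/1212597.
Then β = (160792 − 19901·(-2506640/1212597))/133339 = 1836376/1212597.

α = -2.067, β = 1.514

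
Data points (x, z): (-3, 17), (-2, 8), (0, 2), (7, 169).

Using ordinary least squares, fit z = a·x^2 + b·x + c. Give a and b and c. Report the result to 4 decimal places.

a = 2.8848, b = 3.5888, c = 2.4915

Setting ∂/∂a … = 0 gives: 2498·a + 308·b + 62·c = 8466;  308·a + 62·b + 2·c = 1116;  62·a + 2·b + 4·c = 196.
Inverting the 3×3 Gram matrix, [a, b, c]ᵀ = [2729/946, 3395/946, 2357/946]ᵀ.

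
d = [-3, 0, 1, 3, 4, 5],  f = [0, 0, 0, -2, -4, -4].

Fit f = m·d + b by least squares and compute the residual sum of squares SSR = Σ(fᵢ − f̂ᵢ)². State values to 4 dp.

SSR = 4.5231

With design matrix M, MᵀM = [[60, 10]; [10, 6]] and Mᵀf = [-42, -10]ᵀ.
Eliminating b: 6·(row 1) − 10·(row 2) gives 260·m = 6·(-42) − 10·(-10) = -152, so m = -38/65.
Then b = ((-10) − 10·(-38/65))/6 = -9/13.
Residuals: -69/65, 9/13, 83/65, 29/65, -63/65, -5/13; SSR = 294/65.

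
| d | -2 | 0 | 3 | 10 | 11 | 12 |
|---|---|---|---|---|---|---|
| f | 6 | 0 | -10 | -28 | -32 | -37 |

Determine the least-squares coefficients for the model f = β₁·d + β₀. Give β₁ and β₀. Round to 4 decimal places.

β₁ = -2.9442, β₀ = -0.1493

The normal equations are: 378·β₁ + 34·β₀ = -1118;  34·β₁ + 6·β₀ = -101.
Eliminating β₀: 6·(row 1) − 34·(row 2) gives 1112·β₁ = 6·(-1118) − 34·(-101) = -3274, so β₁ = -1637/556.
Then β₀ = ((-101) − 34·(-1637/556))/6 = -83/556.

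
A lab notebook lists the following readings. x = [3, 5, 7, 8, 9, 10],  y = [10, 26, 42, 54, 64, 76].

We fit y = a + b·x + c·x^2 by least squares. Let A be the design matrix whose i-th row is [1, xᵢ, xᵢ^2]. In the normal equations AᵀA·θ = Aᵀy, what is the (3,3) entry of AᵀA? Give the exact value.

Row 3 ↔ basis x^2, column 3 ↔ basis x^2, so (AᵀA)_{3,3} = Σᵢ (x^2)·(x^2) = (9)·(9) + (25)·(25) + (49)·(49) + (64)·(64) + (81)·(81) + (100)·(100) = 23764.

23764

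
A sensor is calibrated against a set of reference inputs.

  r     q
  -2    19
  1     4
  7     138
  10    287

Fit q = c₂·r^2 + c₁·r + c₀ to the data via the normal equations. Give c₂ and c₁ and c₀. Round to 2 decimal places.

c₂ = 3.04, c₁ = -1.96, c₀ = 2.93

Sums needed: Σr^2·r^2 = 12418, Σr^2·r = 1336, Σr^2 = 154, Σr·r = 154, Σr = 16, Σ1 = 4.
Right-hand side: Σr^2·q = 35542, Σr·q = 3802, Σq = 448.
Solving the 3×3 system (Gaussian elimination) gives c₂ = 82/27, c₁ = -53/27, c₀ = 79/27.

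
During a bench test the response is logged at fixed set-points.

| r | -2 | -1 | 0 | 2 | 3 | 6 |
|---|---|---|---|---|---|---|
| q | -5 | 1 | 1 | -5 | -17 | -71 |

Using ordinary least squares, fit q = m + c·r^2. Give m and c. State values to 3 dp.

The normal equations are: 6·m + 54·c = -96;  54·m + 1410·c = -2748.
(Σ1 = 6, Σr^2 = 54, Σr^2·r^2 = 1410, Σq = -96, Σr^2·q = -2748.)
det = 6·1410 − 54² = 5544.
m = ((-96)·1410 − 54·(-2748))/5544 = 181/77; c = (6·(-2748) − 54·(-96))/5544 = -157/77.

m = 2.351, c = -2.039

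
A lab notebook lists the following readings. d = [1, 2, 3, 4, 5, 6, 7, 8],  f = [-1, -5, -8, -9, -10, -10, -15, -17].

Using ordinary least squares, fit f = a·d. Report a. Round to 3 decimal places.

Setting ∂/∂a … = 0 gives: 204·a = -422.
a = (-422)/204 = -2.06863.

a = -2.069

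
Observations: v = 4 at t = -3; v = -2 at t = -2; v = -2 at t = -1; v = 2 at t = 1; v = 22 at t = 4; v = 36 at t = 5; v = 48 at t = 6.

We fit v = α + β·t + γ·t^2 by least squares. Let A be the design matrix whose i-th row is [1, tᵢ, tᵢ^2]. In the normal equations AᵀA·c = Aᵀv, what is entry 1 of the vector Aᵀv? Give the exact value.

108

Entry 1 ↔ basis 1, so (Aᵀv)_{1} = Σᵢ vᵢ = (1)·(4) + (1)·(-2) + (1)·(-2) + (1)·(2) + (1)·(22) + (1)·(36) + (1)·(48) = 108.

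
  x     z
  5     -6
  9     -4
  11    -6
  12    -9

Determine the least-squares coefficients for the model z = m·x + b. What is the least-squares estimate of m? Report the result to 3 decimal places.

Normal-equation sums: Σx·x = 371, Σx = 37, Σ1 = 4.
Right-hand side: Σx·z = -240, Σz = -25.
AᵀA·[m, b]ᵀ = Aᵀz becomes [[371, 37]; [37, 4]]·[m, b]ᵀ = [-240, -25]ᵀ.
Eliminating b: 4·(row 1) − 37·(row 2) gives 115·m = 4·(-240) − 37·(-25) = -35, so m = -7/23.
Then b = ((-25) − 37·(-7/23))/4 = -79/23.

m = -0.304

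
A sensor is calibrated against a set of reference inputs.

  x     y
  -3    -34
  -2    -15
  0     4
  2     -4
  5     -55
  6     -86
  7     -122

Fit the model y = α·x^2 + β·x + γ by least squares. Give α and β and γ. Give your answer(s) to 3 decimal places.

Sums needed: Σx^2·x^2 = 4435, Σx^2·x = 657, Σx^2 = 127, Σx·x = 127, Σx = 15, Σ1 = 7.
Right-hand side: Σx^2·y = -10831, Σx·y = -1521, Σy = -312.
So MᵀM·[α, β, γ]ᵀ = Mᵀy: [[4435, 657, 127]; [657, 127, 15]; [127, 15, 7]]·[α, β, γ]ᵀ = [-10831, -1521, -312]ᵀ.
Inverting the 3×3 Gram matrix, [α, β, γ]ᵀ = [-568361/189042, 202385/63014, 292387/94521]ᵀ.

α = -3.007, β = 3.212, γ = 3.093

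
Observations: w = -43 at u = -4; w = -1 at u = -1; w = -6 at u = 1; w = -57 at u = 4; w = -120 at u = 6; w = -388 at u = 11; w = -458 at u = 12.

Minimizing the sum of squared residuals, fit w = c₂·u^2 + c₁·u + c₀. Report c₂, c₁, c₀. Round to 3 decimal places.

Compute the Gram sums: Σu^2·u^2 = 37187, Σu^2·u = 3275, Σu^2 = 335, Σu·u = 335, Σu = 29, Σ1 = 7.
Moment sums: Σu^2·w = -118827, Σu·w = -10545, Σw = -1073.
So AᵀA·[c₂, c₁, c₀]ᵀ = Aᵀw: [[37187, 3275, 335]; [3275, 335, 29]; [335, 29, 7]]·[c₂, c₁, c₀]ᵀ = [-118827, -10545, -1073]ᵀ.
Row-reducing yields c₂ = -1742259/573979, c₁ = -992363/573979, c₀ = -492025/573979.

c₂ = -3.035, c₁ = -1.729, c₀ = -0.857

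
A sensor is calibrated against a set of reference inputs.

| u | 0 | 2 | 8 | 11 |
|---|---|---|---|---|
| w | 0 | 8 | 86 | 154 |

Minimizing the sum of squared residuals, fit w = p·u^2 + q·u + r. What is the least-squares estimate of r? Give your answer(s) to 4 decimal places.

r = -0.1481

Setting ∂/∂p … = 0 gives: 18753·p + 1851·q + 189·r = 24170;  1851·p + 189·q + 21·r = 2398;  189·p + 21·q + 4·r = 248.
(Σu^2·u^2 = 18753, Σu^2·u = 1851, Σu^2 = 189, Σu·u = 189, Σu = 21, Σ1 = 4, Σu^2·w = 24170, Σu·w = 2398, Σw = 248.)
Inverting the 3×3 Gram matrix, [p, q, r]ᵀ = [2627/2406, 24193/12030, -297/2005]ᵀ.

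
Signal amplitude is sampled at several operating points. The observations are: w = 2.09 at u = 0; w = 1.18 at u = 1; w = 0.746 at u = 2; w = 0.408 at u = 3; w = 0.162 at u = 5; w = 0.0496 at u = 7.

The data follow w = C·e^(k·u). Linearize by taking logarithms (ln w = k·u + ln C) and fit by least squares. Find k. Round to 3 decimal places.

Let Y = ln w. Fitting Y = k·u + ln C by least squares:
Σu = 18.0000, Σ(u)² = 88.0000, Σln w = -5.1108, Σu·ln w = -33.2372.
Equations: 88.0000·k + 18.0000·ln C = -33.2372;  18.0000·k + 6·ln C = -5.1108.
Δ = 88.0000·6 − (18.0000)² = 204.0000; k = (-33.2372·6 − 18.0000·-5.1108)/204.0000 = -0.52661, ln C = (88.0000·-5.1108 − 18.0000·-33.2372)/204.0000 = 0.72805.

k = -0.527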